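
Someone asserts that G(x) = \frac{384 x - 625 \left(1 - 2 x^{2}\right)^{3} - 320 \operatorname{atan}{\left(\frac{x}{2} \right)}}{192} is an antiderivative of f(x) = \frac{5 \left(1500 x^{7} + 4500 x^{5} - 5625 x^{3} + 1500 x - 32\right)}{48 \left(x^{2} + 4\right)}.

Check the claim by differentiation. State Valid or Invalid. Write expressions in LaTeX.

d/dx[G] = \frac{7500 x^{7} + 22500 x^{5} - 28125 x^{3} + 96 x^{2} + 7500 x + 224}{48 x^{2} + 192}
d/dx[G] - f(x) = 2 != 0.

Invalid: d/dx[G] - f = 2, which is not 0.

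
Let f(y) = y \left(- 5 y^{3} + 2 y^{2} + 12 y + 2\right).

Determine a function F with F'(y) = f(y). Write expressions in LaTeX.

An antiderivative is F(y) = - y^{5} + \frac{y^{4}}{2} + 4 y^{3} + y^{2}.

Check any antiderivative F(y) by computing F'(y) and comparing it with f(y).
Check: d/dy[- y^{5} + \frac{y^{4}}{2} + 4 y^{3} + y^{2}] = - 5 y^{4} + 2 y^{3} + 12 y^{2} + 2 y, which equals f(y).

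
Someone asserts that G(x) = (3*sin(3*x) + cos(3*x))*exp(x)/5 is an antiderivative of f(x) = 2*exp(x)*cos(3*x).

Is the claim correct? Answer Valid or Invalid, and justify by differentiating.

d/dx[G] = 2*exp(x)*cos(3*x)
This equals f(x) exactly, so the claim holds.

Valid - the claim checks out under differentiation.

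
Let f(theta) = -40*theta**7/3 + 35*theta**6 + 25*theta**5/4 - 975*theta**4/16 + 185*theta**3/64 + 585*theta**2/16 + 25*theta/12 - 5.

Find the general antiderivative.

F(theta) = -5*(4*theta**2 - 3*theta - 4)**4/768 + C

The substitution u = -theta**2 + 3*theta/4 + 1 works: f is exactly (dF/du)*(du/dtheta) for that inner function.
Check: d/dtheta[-5*(4*theta**2 - 3*theta - 4)**4/768] = -40*theta**7/3 + 35*theta**6 + 25*theta**5/4 - 975*theta**4/16 + 185*theta**3/64 + 585*theta**2/16 + 25*theta/12 - 5 = f(theta).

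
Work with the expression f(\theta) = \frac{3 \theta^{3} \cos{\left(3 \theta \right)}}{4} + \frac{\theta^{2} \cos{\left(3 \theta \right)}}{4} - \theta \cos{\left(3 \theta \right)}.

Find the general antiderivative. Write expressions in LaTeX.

The integrand splits into summands that can be handled one at a time.
Check: d/d\theta[\frac{27 \theta^{3} \sin{\left(3 \theta \right)} + 9 \theta^{2} \sin{\left(3 \theta \right)} + 27 \theta^{2} \cos{\left(3 \theta \right)} - 54 \theta \sin{\left(3 \theta \right)} + 6 \theta \cos{\left(3 \theta \right)} - 2 \sin{\left(3 \theta \right)} - 18 \cos{\left(3 \theta \right)}}{108}] = \frac{3 \theta^{3} \cos{\left(3 \theta \right)}}{4} + \frac{\theta^{2} \cos{\left(3 \theta \right)}}{4} - \theta \cos{\left(3 \theta \right)} = f(\theta).

F(\theta) = \frac{27 \theta^{3} \sin{\left(3 \theta \right)} + 9 \theta^{2} \sin{\left(3 \theta \right)} + 27 \theta^{2} \cos{\left(3 \theta \right)} - 54 \theta \sin{\left(3 \theta \right)} + 6 \theta \cos{\left(3 \theta \right)} - 2 \sin{\left(3 \theta \right)} - 18 \cos{\left(3 \theta \right)}}{108} + C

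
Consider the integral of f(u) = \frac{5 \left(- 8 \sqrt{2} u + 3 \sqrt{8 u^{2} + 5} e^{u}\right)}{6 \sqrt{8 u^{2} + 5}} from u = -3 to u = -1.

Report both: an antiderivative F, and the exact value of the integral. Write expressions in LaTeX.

Since d/du undoes antidifferentiation here, F'(u) = f(u) is required of F(u).
F(u) = \frac{5 \left(- \sqrt{2} \sqrt{8 u^{2} + 5} + 3 e^{u}\right)}{6} is an antiderivative of f.
Check: d/du[\frac{5 \left(- \sqrt{2} \sqrt{8 u^{2} + 5} + 3 e^{u}\right)}{6}] = \frac{- 40 \sqrt{2} u + 15 \sqrt{8 u^{2} + 5} e^{u}}{6 \sqrt{8 u^{2} + 5}}, which equals f(u).
F(-1) = - \frac{5 \sqrt{26}}{6} + \frac{5}{2 e}; F(-3) = - \frac{5 \sqrt{154}}{6} + \frac{5}{2 e^{3}}.
Integral = F(-1) - F(-3) = - \frac{5 \sqrt{26}}{6} - \frac{5}{2 e^{3}} + \frac{5}{2 e} + \frac{5 \sqrt{154}}{6}.

Antiderivative: F(u) = \frac{5 \left(- \sqrt{2} \sqrt{8 u^{2} + 5} + 3 e^{u}\right)}{6}; value = - \frac{5 \sqrt{26}}{6} - \frac{5}{2 e^{3}} + \frac{5}{2 e} + \frac{5 \sqrt{154}}{6}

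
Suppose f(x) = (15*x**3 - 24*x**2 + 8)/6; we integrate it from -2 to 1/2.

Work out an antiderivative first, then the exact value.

Antiderivative: F(x) = 5*x**4/8 - 4*x**3/3 + 4*x/3; value = -2235/128

Whatever form F(x) takes, F'(x) = f(x) is non-negotiable.
F(x) = 5*x**4/8 - 4*x**3/3 + 4*x/3 is an antiderivative of f.
Check: d/dx[5*x**4/8 - 4*x**3/3 + 4*x/3] = 5*x**3/2 - 4*x**2 + 4/3, which equals f(x).
F(1/2) = 69/128; F(-2) = 18.
Integral = F(1/2) - F(-2) = -2235/128.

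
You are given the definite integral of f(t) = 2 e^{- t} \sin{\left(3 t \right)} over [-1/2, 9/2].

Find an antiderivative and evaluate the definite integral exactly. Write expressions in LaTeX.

Antiderivative: F(t) = - \frac{e^{- t} \sin{\left(3 t \right)}}{5} - \frac{3 e^{- t} \cos{\left(3 t \right)}}{5}; value = - \frac{e^{\frac{1}{2}} \sin{\left(\frac{3}{2} \right)}}{5} - \frac{3 \cos{\left(\frac{27}{2} \right)}}{5 e^{\frac{9}{2}}} - \frac{\sin{\left(\frac{27}{2} \right)}}{5 e^{\frac{9}{2}}} + \frac{3 e^{\frac{1}{2}} \cos{\left(\frac{3}{2} \right)}}{5}

Any candidate F(t) must reproduce f(t) exactly when differentiated.
F(t) = - \frac{e^{- t} \sin{\left(3 t \right)}}{5} - \frac{3 e^{- t} \cos{\left(3 t \right)}}{5} is an antiderivative of f.
Check: d/dt[- \frac{e^{- t} \sin{\left(3 t \right)}}{5} - \frac{3 e^{- t} \cos{\left(3 t \right)}}{5}] = 2 e^{- t} \sin{\left(3 t \right)} = f(t).
F(9/2) = - \frac{3 \cos{\left(\frac{27}{2} \right)}}{5 e^{\frac{9}{2}}} - \frac{\sin{\left(\frac{27}{2} \right)}}{5 e^{\frac{9}{2}}}; F(-1/2) = - \frac{3 e^{\frac{1}{2}} \cos{\left(\frac{3}{2} \right)}}{5} + \frac{e^{\frac{1}{2}} \sin{\left(\frac{3}{2} \right)}}{5}.
Integral = F(9/2) - F(-1/2) = - \frac{e^{\frac{1}{2}} \sin{\left(\frac{3}{2} \right)}}{5} - \frac{3 \cos{\left(\frac{27}{2} \right)}}{5 e^{\frac{9}{2}}} - \frac{\sin{\left(\frac{27}{2} \right)}}{5 e^{\frac{9}{2}}} + \frac{3 e^{\frac{1}{2}} \cos{\left(\frac{3}{2} \right)}}{5}.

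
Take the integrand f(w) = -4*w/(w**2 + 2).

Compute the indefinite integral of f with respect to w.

F(w) = -2*log(w**2 + 2) + C

f matches the chain-rule pattern g'(h)*h' with inner function h(w) = w**2 + 2; substituting u = h(w) collapses the integral.
Check: d/dw[-2*log(w**2 + 2)] = -4*w/(w**2 + 2) = f(w).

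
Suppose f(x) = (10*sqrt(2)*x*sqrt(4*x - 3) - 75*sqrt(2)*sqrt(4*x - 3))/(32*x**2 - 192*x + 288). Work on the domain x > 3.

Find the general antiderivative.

Recognize the product-rule pattern: f = u'v + uv' with u = 5/(4*(2*x - 6)), v = (2*x - 3/2)**(3/2), so integration by parts undoes it.
Check: d/dx[(20*x*sqrt(4*x - 3) - 15*sqrt(4*x - 3))/(16*sqrt(2)*x - 48*sqrt(2))] = (40*sqrt(2)*x**2 - 330*sqrt(2)*x + 225*sqrt(2))/(32*x**2*sqrt(4*x - 3) - 192*x*sqrt(4*x - 3) + 288*sqrt(4*x - 3)), which equals f(x).

F(x) = (20*x*sqrt(4*x - 3) - 15*sqrt(4*x - 3))/(16*sqrt(2)*x - 48*sqrt(2)) + C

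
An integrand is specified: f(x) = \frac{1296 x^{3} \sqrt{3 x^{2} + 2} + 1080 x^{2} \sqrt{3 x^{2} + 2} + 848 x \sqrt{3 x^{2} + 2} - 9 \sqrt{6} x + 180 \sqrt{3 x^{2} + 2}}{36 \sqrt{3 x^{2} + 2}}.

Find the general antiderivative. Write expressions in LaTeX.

A candidate is checked by its d/dx: the result must match f(x).
Check: d/dx[9 x^{4} + 10 x^{3} + \frac{106 x^{2}}{9} + 5 x - \frac{\sqrt{6} \sqrt{3 x^{2} + 2}}{12}] = \frac{1296 x^{3} \sqrt{3 x^{2} + 2} + 1080 x^{2} \sqrt{3 x^{2} + 2} + 848 x \sqrt{3 x^{2} + 2} - 9 \sqrt{6} x + 180 \sqrt{3 x^{2} + 2}}{36 \sqrt{3 x^{2} + 2}} = f(x).

F(x) = 9 x^{4} + 10 x^{3} + \frac{106 x^{2}}{9} + 5 x - \frac{\sqrt{6} \sqrt{3 x^{2} + 2}}{12} + C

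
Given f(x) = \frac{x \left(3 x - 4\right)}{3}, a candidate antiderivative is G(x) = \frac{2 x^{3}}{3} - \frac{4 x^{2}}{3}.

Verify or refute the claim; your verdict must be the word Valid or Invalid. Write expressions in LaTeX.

Invalid: d/dx[G] - f = x^{2} - \frac{4 x}{3}, which is not 0.

d/dx[G] = 2 x^{2} - \frac{8 x}{3}
d/dx[G] - f(x) = x^{2} - \frac{4 x}{3} != 0.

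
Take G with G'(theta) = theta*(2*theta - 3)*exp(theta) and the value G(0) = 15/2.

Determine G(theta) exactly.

Recognize the product-rule pattern: G'(theta) = u'v + uv' with u = 2*theta**2 - 7*theta + 7, v = exp(theta), so integration by parts undoes it.
A general antiderivative is (2*theta**2 - 7*theta + 7)*exp(theta) + C.
The condition gives C = 15/2 - (7) = 1/2.
So G(theta) = (4*theta**2*exp(theta) - 14*theta*exp(theta) + 14*exp(theta) + 1)/2.
Check: d/dtheta[(4*theta**2*exp(theta) - 14*theta*exp(theta) + 14*exp(theta) + 1)/2] = 2*theta**2*exp(theta) - 3*theta*exp(theta), which equals G'(theta).

G(theta) = (4*theta**2*exp(theta) - 14*theta*exp(theta) + 14*exp(theta) + 1)/2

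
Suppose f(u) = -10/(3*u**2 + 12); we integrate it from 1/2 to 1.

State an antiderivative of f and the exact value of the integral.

Since d/du undoes antidifferentiation here, F'(u) = f(u) is required of F(u).
F(u) = -5*atan(u/2)/3 is an antiderivative of f.
Check: d/du[-5*atan(u/2)/3] = -10/(3*u**2 + 12) = f(u).
F(1) = -5*atan(1/2)/3; F(1/2) = -5*atan(1/4)/3.
Integral = F(1) - F(1/2) = -5*atan(1/2)/3 + 5*atan(1/4)/3.

Antiderivative: F(u) = -5*atan(u/2)/3; value = -5*atan(1/2)/3 + 5*atan(1/4)/3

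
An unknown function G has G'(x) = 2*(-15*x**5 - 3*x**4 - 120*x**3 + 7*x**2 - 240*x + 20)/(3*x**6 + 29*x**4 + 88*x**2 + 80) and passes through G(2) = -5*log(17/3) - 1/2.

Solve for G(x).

G(x) = (-x**2 + 2*x - 5*(x**2 + 4)*log(x**2 + 5/3) - 4)/(x**2 + 4)

Since d/dx undoes antidifferentiation here, G(x) must give back the stated G'(x).
A general antiderivative is x/(x**2/2 + 2) - 5*log(x**2 + 5/3) + C.
The condition gives C = -5*log(17/3) - 1/2 - (1/2 - 5*log(17/3)) = -1.
So G(x) = (-x**2 + 2*x - 5*(x**2 + 4)*log(x**2 + 5/3) - 4)/(x**2 + 4).
Check: d/dx[(-x**2 + 2*x - 5*(x**2 + 4)*log(x**2 + 5/3) - 4)/(x**2 + 4)] = (-30*x**5 - 6*x**4 - 240*x**3 + 14*x**2 - 480*x + 40)/(3*x**6 + 29*x**4 + 88*x**2 + 80), which equals G'(x).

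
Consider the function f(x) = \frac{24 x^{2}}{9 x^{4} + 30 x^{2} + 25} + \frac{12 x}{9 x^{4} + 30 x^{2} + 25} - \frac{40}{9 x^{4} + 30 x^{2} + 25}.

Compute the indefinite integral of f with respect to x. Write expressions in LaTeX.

f has the shape u'v + uv' for u = \frac{1}{\frac{3 x^{2}}{2} + \frac{5}{2}} and v = - 4 x - 1 — it is the derivative of the product u*v.
Check: d/dx[\frac{- 4 x - 1}{\frac{3 x^{2}}{2} + \frac{5}{2}}] = \frac{24 x^{2} + 12 x - 40}{9 x^{4} + 30 x^{2} + 25}, which equals f(x).

F(x) = \frac{- 4 x - 1}{\frac{3 x^{2}}{2} + \frac{5}{2}} + C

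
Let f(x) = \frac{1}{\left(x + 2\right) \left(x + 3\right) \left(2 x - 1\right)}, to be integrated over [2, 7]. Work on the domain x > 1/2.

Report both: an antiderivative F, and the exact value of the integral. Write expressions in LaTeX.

Antiderivative: F(x) = \frac{2 \log{\left(x - \frac{1}{2} \right)}}{35} - \frac{\log{\left(x + 2 \right)}}{5} + \frac{\log{\left(x + 3 \right)}}{7}; value = - \frac{\log{\left(9 \right)}}{5} - \frac{\log{\left(5 \right)}}{7} - \frac{2 \log{\left(\frac{3}{2} \right)}}{35} + \frac{2 \log{\left(\frac{13}{2} \right)}}{35} + \frac{\log{\left(4 \right)}}{5} + \frac{\log{\left(10 \right)}}{7}

Factor the denominator (\left(x + 2\right) \left(x + 3\right) \left(2 x - 1\right)) and decompose: f = \frac{4}{35 \left(2 x - 1\right)} + \frac{1}{7 \left(x + 3\right)} - \frac{1}{5 \left(x + 2\right)}; each piece integrates to a log, atan, or power term.
F(x) = \frac{2 \log{\left(x - \frac{1}{2} \right)}}{35} - \frac{\log{\left(x + 2 \right)}}{5} + \frac{\log{\left(x + 3 \right)}}{7} is an antiderivative of f.
Check: d/dx[\frac{2 \log{\left(x - \frac{1}{2} \right)}}{35} - \frac{\log{\left(x + 2 \right)}}{5} + \frac{\log{\left(x + 3 \right)}}{7}] = \frac{1}{2 x^{3} + 9 x^{2} + 7 x - 6}, which equals f(x).
F(7) = - \frac{\log{\left(9 \right)}}{5} + \frac{2 \log{\left(\frac{13}{2} \right)}}{35} + \frac{\log{\left(10 \right)}}{7}; F(2) = - \frac{\log{\left(4 \right)}}{5} + \frac{2 \log{\left(\frac{3}{2} \right)}}{35} + \frac{\log{\left(5 \right)}}{7}.
Integral = F(7) - F(2) = - \frac{\log{\left(9 \right)}}{5} - \frac{\log{\left(5 \right)}}{7} - \frac{2 \log{\left(\frac{3}{2} \right)}}{35} + \frac{2 \log{\left(\frac{13}{2} \right)}}{35} + \frac{\log{\left(4 \right)}}{5} + \frac{\log{\left(10 \right)}}{7}.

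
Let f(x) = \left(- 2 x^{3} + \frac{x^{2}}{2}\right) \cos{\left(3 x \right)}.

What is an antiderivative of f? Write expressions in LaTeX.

An antiderivative is F(x) = - \frac{2 x^{3} \sin{\left(3 x \right)}}{3} + \frac{x^{2} \sin{\left(3 x \right)}}{6} - \frac{2 x^{2} \cos{\left(3 x \right)}}{3} + \frac{4 x \sin{\left(3 x \right)}}{9} + \frac{x \cos{\left(3 x \right)}}{9} - \frac{\sin{\left(3 x \right)}}{27} + \frac{4 \cos{\left(3 x \right)}}{27}.

Recover f(x) by differentiating a candidate F(x); any mismatch rules it out.
Check: d/dx[- \frac{2 x^{3} \sin{\left(3 x \right)}}{3} + \frac{x^{2} \sin{\left(3 x \right)}}{6} - \frac{2 x^{2} \cos{\left(3 x \right)}}{3} + \frac{4 x \sin{\left(3 x \right)}}{9} + \frac{x \cos{\left(3 x \right)}}{9} - \frac{\sin{\left(3 x \right)}}{27} + \frac{4 \cos{\left(3 x \right)}}{27}] = - 2 x^{3} \cos{\left(3 x \right)} + \frac{x^{2} \cos{\left(3 x \right)}}{2}, which equals f(x).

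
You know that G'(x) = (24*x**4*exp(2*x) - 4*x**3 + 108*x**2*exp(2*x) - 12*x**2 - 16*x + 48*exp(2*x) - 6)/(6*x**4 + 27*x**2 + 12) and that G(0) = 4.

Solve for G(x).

G(x) = 2*exp(2*x) - log(2*x**2 + 1)/3 - atan(x/2) + 2

Differentiate the proposed G(x) back; it has to land on the given G'(x).
A general antiderivative is 2*exp(2*x) - log(2*x**2 + 1)/3 - atan(x/2) + C.
The condition gives C = 4 - (2) = 2.
So G(x) = 2*exp(2*x) - log(2*x**2 + 1)/3 - atan(x/2) + 2.
Check: d/dx[2*exp(2*x) - log(2*x**2 + 1)/3 - atan(x/2) + 2] = (24*x**4*exp(2*x) - 4*x**3 + 108*x**2*exp(2*x) - 12*x**2 - 16*x + 48*exp(2*x) - 6)/(6*x**4 + 27*x**2 + 12) = G'(x).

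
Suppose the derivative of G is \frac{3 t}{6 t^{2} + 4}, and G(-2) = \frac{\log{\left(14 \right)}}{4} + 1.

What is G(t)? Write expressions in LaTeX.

G'(t) matches the chain-rule pattern g'(h)*h' with inner function h(t) = 3 t^{2} + 2; substituting u = h(t) collapses the integral.
A general antiderivative is \frac{\log{\left(3 t^{2} + 2 \right)}}{4} + C.
The condition gives C = \frac{\log{\left(14 \right)}}{4} + 1 - (\frac{\log{\left(14 \right)}}{4}) = 1.
So G(t) = \frac{\log{\left(3 t^{2} + 2 \right)} + 4}{4}.
Check: d/dt[\frac{\log{\left(3 t^{2} + 2 \right)} + 4}{4}] = \frac{3 t}{6 t^{2} + 4} = G'(t).

G(t) = \frac{\log{\left(3 t^{2} + 2 \right)} + 4}{4}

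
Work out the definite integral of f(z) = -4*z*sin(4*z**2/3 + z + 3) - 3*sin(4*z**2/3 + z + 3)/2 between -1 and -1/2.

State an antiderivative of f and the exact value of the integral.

Antiderivative: F(z) = 3*cos(4*z**2/3 + z + 3)/2; value = 3*cos(17/6)/2 - 3*cos(10/3)/2

The substitution u = 4*z**2/3 + z + 3 works: f is exactly (dF/du)*(du/dz) for that inner function.
F(z) = 3*cos(4*z**2/3 + z + 3)/2 is an antiderivative of f.
Check: d/dz[3*cos(4*z**2/3 + z + 3)/2] = -4*z*sin(4*z**2/3 + z + 3) - 3*sin(4*z**2/3 + z + 3)/2 = f(z).
F(-1/2) = 3*cos(17/6)/2; F(-1) = 3*cos(10/3)/2.
Integral = F(-1/2) - F(-1) = 3*cos(17/6)/2 - 3*cos(10/3)/2.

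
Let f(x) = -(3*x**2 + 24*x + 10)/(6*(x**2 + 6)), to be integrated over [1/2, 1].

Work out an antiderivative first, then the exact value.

Recover f(x) by differentiating a candidate F(x); any mismatch rules it out.
F(x) = -(9*x + 36*log(x**2 + 6) - 4*sqrt(6)*atan(sqrt(6)*x/6))/18 is an antiderivative of f.
Check: d/dx[-(9*x + 36*log(x**2 + 6) - 4*sqrt(6)*atan(sqrt(6)*x/6))/18] = (-3*x**2 - 24*x - 10)/(6*x**2 + 36), which equals f(x).
F(1) = -2*log(7) - 1/2 + 2*sqrt(6)*atan(sqrt(6)/6)/9; F(1/2) = -2*log(25/4) - 1/4 + 2*sqrt(6)*atan(sqrt(6)/12)/9.
Integral = F(1) - F(1/2) = -2*log(7) - 1/4 - 2*sqrt(6)*atan(sqrt(6)/12)/9 + 2*sqrt(6)*atan(sqrt(6)/6)/9 + 2*log(25/4).

Antiderivative: F(x) = -(9*x + 36*log(x**2 + 6) - 4*sqrt(6)*atan(sqrt(6)*x/6))/18; value = -2*log(7) - 1/4 - 2*sqrt(6)*atan(sqrt(6)/12)/9 + 2*sqrt(6)*atan(sqrt(6)/6)/9 + 2*log(25/4)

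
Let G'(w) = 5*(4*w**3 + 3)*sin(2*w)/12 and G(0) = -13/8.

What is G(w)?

A candidate passes only if d/dw[G] lands on the given G'(w) exactly.
A general antiderivative is -5*w**3*cos(2*w)/6 + 5*w**2*sin(2*w)/4 + 5*w*cos(2*w)/4 - 5*sin(2*w)/8 - 5*cos(2*w)/8 + C.
The condition gives C = -13/8 - (-5/8) = -1.
So G(w) = (-20*w**3*cos(2*w) + 30*w**2*sin(2*w) + 30*w*cos(2*w) - 15*sin(2*w) - 15*cos(2*w) - 24)/24.
Check: d/dw[(-20*w**3*cos(2*w) + 30*w**2*sin(2*w) + 30*w*cos(2*w) - 15*sin(2*w) - 15*cos(2*w) - 24)/24] = 5*w**3*sin(2*w)/3 + 5*sin(2*w)/4, which equals G'(w).

G(w) = (-20*w**3*cos(2*w) + 30*w**2*sin(2*w) + 30*w*cos(2*w) - 15*sin(2*w) - 15*cos(2*w) - 24)/24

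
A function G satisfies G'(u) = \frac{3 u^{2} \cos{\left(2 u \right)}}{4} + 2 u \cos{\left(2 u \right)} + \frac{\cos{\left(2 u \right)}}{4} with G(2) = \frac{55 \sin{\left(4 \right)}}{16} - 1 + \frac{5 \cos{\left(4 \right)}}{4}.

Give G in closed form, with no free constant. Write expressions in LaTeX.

G(u) = \frac{3 u^{2} \sin{\left(2 u \right)}}{8} + u \sin{\left(2 u \right)} + \frac{3 u \cos{\left(2 u \right)}}{8} - \frac{\sin{\left(2 u \right)}}{16} + \frac{\cos{\left(2 u \right)}}{2} - 1

The integrand splits into summands that can be handled one at a time.
A general antiderivative is \frac{3 u^{2} \sin{\left(2 u \right)}}{8} + u \sin{\left(2 u \right)} + \frac{3 u \cos{\left(2 u \right)}}{8} - \frac{\sin{\left(2 u \right)}}{16} + \frac{\cos{\left(2 u \right)}}{2} + C.
The condition gives C = \frac{55 \sin{\left(4 \right)}}{16} - 1 + \frac{5 \cos{\left(4 \right)}}{4} - (\frac{55 \sin{\left(4 \right)}}{16} + \frac{5 \cos{\left(4 \right)}}{4}) = -1.
So G(u) = \frac{3 u^{2} \sin{\left(2 u \right)}}{8} + u \sin{\left(2 u \right)} + \frac{3 u \cos{\left(2 u \right)}}{8} - \frac{\sin{\left(2 u \right)}}{16} + \frac{\cos{\left(2 u \right)}}{2} - 1.
Check: d/du[\frac{3 u^{2} \sin{\left(2 u \right)}}{8} + u \sin{\left(2 u \right)} + \frac{3 u \cos{\left(2 u \right)}}{8} - \frac{\sin{\left(2 u \right)}}{16} + \frac{\cos{\left(2 u \right)}}{2} - 1] = \frac{3 u^{2} \cos{\left(2 u \right)}}{4} + 2 u \cos{\left(2 u \right)} + \frac{\cos{\left(2 u \right)}}{4} = G'(u).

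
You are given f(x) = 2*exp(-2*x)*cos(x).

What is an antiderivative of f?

An antiderivative is F(x) = 2*(sin(x) - 2*cos(x))*exp(-2*x)/5.

For F(x) to be correct the identity F'(x) - f(x) = 0 must hold.
Check: d/dx[2*(sin(x) - 2*cos(x))*exp(-2*x)/5] = 2*exp(-2*x)*cos(x) = f(x).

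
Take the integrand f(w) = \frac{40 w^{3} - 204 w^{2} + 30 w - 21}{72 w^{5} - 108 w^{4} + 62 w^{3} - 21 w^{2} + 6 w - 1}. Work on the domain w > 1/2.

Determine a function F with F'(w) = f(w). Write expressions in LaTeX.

An antiderivative is F(w) = \frac{20 w^{2} \operatorname{atan}{\left(3 w \right)} - 20 w \operatorname{atan}{\left(3 w \right)} + 5 \operatorname{atan}{\left(3 w \right)} + 12}{12 w^{2} - 12 w + 3}.

Any candidate F(w) must reproduce f(w) exactly when differentiated.
Check: d/dw[\frac{20 w^{2} \operatorname{atan}{\left(3 w \right)} - 20 w \operatorname{atan}{\left(3 w \right)} + 5 \operatorname{atan}{\left(3 w \right)} + 12}{12 w^{2} - 12 w + 3}] = \frac{40 w^{3} - 204 w^{2} + 30 w - 21}{72 w^{5} - 108 w^{4} + 62 w^{3} - 21 w^{2} + 6 w - 1} = f(w).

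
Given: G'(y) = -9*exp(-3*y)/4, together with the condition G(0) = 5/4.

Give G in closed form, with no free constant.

Differentiate the proposed G(y) back; it has to land on the given G'(y).
A general antiderivative is 3*exp(-3*y)/4 + C.
The condition gives C = 5/4 - (3/4) = 1/2.
So G(y) = (2*exp(3*y) + 3)*exp(-3*y)/4.
Check: d/dy[(2*exp(3*y) + 3)*exp(-3*y)/4] = -9*exp(-3*y)/4 = G'(y).

G(y) = (2*exp(3*y) + 3)*exp(-3*y)/4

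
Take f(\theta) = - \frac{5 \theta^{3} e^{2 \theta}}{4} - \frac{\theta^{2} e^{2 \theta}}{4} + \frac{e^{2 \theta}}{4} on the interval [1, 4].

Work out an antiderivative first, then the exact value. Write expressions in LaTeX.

Antiderivative: F(\theta) = - \frac{5 \theta^{3} e^{2 \theta}}{8} + \frac{13 \theta^{2} e^{2 \theta}}{16} - \frac{13 \theta e^{2 \theta}}{16} + \frac{17 e^{2 \theta}}{32}; value = - \frac{951 e^{8}}{32} + \frac{3 e^{2}}{32}

Recognize the product-rule pattern: f = u'v + uv' with u = - \frac{5 \theta^{3}}{8} + \frac{13 \theta^{2}}{16} - \frac{13 \theta}{16} + \frac{17}{32}, v = e^{2 \theta}, so integration by parts undoes it.
F(\theta) = - \frac{5 \theta^{3} e^{2 \theta}}{8} + \frac{13 \theta^{2} e^{2 \theta}}{16} - \frac{13 \theta e^{2 \theta}}{16} + \frac{17 e^{2 \theta}}{32} is an antiderivative of f.
Check: d/d\theta[- \frac{5 \theta^{3} e^{2 \theta}}{8} + \frac{13 \theta^{2} e^{2 \theta}}{16} - \frac{13 \theta e^{2 \theta}}{16} + \frac{17 e^{2 \theta}}{32}] = - \frac{5 \theta^{3} e^{2 \theta}}{4} - \frac{\theta^{2} e^{2 \theta}}{4} + \frac{e^{2 \theta}}{4} = f(\theta).
F(4) = - \frac{951 e^{8}}{32}; F(1) = - \frac{3 e^{2}}{32}.
Integral = F(4) - F(1) = - \frac{951 e^{8}}{32} + \frac{3 e^{2}}{32}.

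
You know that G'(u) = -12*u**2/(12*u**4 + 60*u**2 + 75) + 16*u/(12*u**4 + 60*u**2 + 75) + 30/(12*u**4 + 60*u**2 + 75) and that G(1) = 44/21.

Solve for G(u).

G(u) = (12*u**2 + 6*u + 26)/(6*u**2 + 15)

G'(u) has the shape v'r + vr' for v = 1/(u**2 + 5/2) and r = u - 2/3 — it is the derivative of the product v*r.
A general antiderivative is (u - 2/3)/(u**2 + 5/2) + C.
The condition gives C = 44/21 - (2/21) = 2.
So G(u) = (12*u**2 + 6*u + 26)/(6*u**2 + 15).
Check: d/du[(12*u**2 + 6*u + 26)/(6*u**2 + 15)] = (-12*u**2 + 16*u + 30)/(12*u**4 + 60*u**2 + 75), which equals G'(u).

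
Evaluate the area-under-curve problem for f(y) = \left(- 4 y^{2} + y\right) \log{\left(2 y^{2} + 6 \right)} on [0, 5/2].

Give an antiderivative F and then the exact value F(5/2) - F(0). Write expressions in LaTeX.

Antiderivative: F(y) = - \frac{24 y^{3} \log{\left(2 y^{2} + 6 \right)} - 16 y^{3} - 9 y^{2} \log{\left(2 y^{2} + 6 \right)} + 9 y^{2} + 144 y - 27 \log{\left(y^{2} + 3 \right)} - 144 \sqrt{3} \operatorname{atan}{\left(\frac{\sqrt{3} y}{3} \right)}}{18}; value = - \frac{425 \log{\left(\frac{37}{2} \right)}}{24} - \frac{665}{72} - \frac{3 \log{\left(3 \right)}}{2} + \frac{3 \log{\left(\frac{37}{4} \right)}}{2} + 8 \sqrt{3} \operatorname{atan}{\left(\frac{5 \sqrt{3}}{6} \right)}

Differentiate the proposed F(y) back; it has to land on f(y) exactly.
F(y) = - \frac{24 y^{3} \log{\left(2 y^{2} + 6 \right)} - 16 y^{3} - 9 y^{2} \log{\left(2 y^{2} + 6 \right)} + 9 y^{2} + 144 y - 27 \log{\left(y^{2} + 3 \right)} - 144 \sqrt{3} \operatorname{atan}{\left(\frac{\sqrt{3} y}{3} \right)}}{18} is an antiderivative of f.
Check: d/dy[- \frac{24 y^{3} \log{\left(2 y^{2} + 6 \right)} - 16 y^{3} - 9 y^{2} \log{\left(2 y^{2} + 6 \right)} + 9 y^{2} + 144 y - 27 \log{\left(y^{2} + 3 \right)} - 144 \sqrt{3} \operatorname{atan}{\left(\frac{\sqrt{3} y}{3} \right)}}{18}] = - 4 y^{2} \log{\left(y^{2} + 3 \right)} - 4 y^{2} \log{\left(2 \right)} + y \log{\left(y^{2} + 3 \right)} + y \log{\left(2 \right)}, which equals f(y).
F(5/2) = - \frac{425 \log{\left(\frac{37}{2} \right)}}{24} - \frac{665}{72} + \frac{3 \log{\left(\frac{37}{4} \right)}}{2} + 8 \sqrt{3} \operatorname{atan}{\left(\frac{5 \sqrt{3}}{6} \right)}; F(0) = \frac{3 \log{\left(3 \right)}}{2}.
Integral = F(5/2) - F(0) = - \frac{425 \log{\left(\frac{37}{2} \right)}}{24} - \frac{665}{72} - \frac{3 \log{\left(3 \right)}}{2} + \frac{3 \log{\left(\frac{37}{4} \right)}}{2} + 8 \sqrt{3} \operatorname{atan}{\left(\frac{5 \sqrt{3}}{6} \right)}.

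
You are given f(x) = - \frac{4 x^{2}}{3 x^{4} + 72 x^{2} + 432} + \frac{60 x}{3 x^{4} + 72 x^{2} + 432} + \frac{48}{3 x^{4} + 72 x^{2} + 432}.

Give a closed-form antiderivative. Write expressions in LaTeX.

An antiderivative is F(x) = \frac{4 x - 30}{3 x^{2} + 36}.

f has the shape u'v + uv' for u = \frac{1}{\frac{x^{2}}{2} + 6} and v = \frac{2 x}{3} - 5 — it is the derivative of the product u*v.
Check: d/dx[\frac{4 x - 30}{3 x^{2} + 36}] = \frac{- 4 x^{2} + 60 x + 48}{3 x^{4} + 72 x^{2} + 432}, which equals f(x).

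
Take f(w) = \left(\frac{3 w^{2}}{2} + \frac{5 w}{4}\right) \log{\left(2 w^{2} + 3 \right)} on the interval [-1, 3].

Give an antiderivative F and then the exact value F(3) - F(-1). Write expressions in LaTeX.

Check any antiderivative F(w) by computing F'(w) and comparing it with f(w).
F(w) = \frac{w^{3} \log{\left(2 w^{2} + 3 \right)}}{2} - \frac{w^{3}}{3} + \frac{5 w^{2} \log{\left(2 w^{2} + 3 \right)}}{8} - \frac{5 w^{2}}{8} + \frac{3 w}{2} + \frac{15 \log{\left(w^{2} + \frac{3}{2} \right)}}{16} - \frac{3 \sqrt{6} \operatorname{atan}{\left(\frac{\sqrt{6} w}{3} \right)}}{4} is an antiderivative of f.
Check: d/dw[\frac{w^{3} \log{\left(2 w^{2} + 3 \right)}}{2} - \frac{w^{3}}{3} + \frac{5 w^{2} \log{\left(2 w^{2} + 3 \right)}}{8} - \frac{5 w^{2}}{8} + \frac{3 w}{2} + \frac{15 \log{\left(w^{2} + \frac{3}{2} \right)}}{16} - \frac{3 \sqrt{6} \operatorname{atan}{\left(\frac{\sqrt{6} w}{3} \right)}}{4}] = \frac{3 w^{2} \log{\left(2 w^{2} + 3 \right)}}{2} + \frac{5 w \log{\left(2 w^{2} + 3 \right)}}{4}, which equals f(w).
F(3) = - \frac{81}{8} - \frac{3 \sqrt{6} \operatorname{atan}{\left(\sqrt{6} \right)}}{4} + \frac{15 \log{\left(\frac{21}{2} \right)}}{16} + \frac{153 \log{\left(21 \right)}}{8}; F(-1) = - \frac{43}{24} + \frac{\log{\left(5 \right)}}{8} + \frac{15 \log{\left(\frac{5}{2} \right)}}{16} + \frac{3 \sqrt{6} \operatorname{atan}{\left(\frac{\sqrt{6}}{3} \right)}}{4}.
Integral = F(3) - F(-1) = - \frac{25}{3} - \frac{3 \sqrt{6} \operatorname{atan}{\left(\sqrt{6} \right)}}{4} - \frac{3 \sqrt{6} \operatorname{atan}{\left(\frac{\sqrt{6}}{3} \right)}}{4} - \frac{15 \log{\left(\frac{5}{2} \right)}}{16} - \frac{\log{\left(5 \right)}}{8} + \frac{15 \log{\left(\frac{21}{2} \right)}}{16} + \frac{153 \log{\left(21 \right)}}{8}.

Antiderivative: F(w) = \frac{w^{3} \log{\left(2 w^{2} + 3 \right)}}{2} - \frac{w^{3}}{3} + \frac{5 w^{2} \log{\left(2 w^{2} + 3 \right)}}{8} - \frac{5 w^{2}}{8} + \frac{3 w}{2} + \frac{15 \log{\left(w^{2} + \frac{3}{2} \right)}}{16} - \frac{3 \sqrt{6} \operatorname{atan}{\left(\frac{\sqrt{6} w}{3} \right)}}{4}; value = - \frac{25}{3} - \frac{3 \sqrt{6} \operatorname{atan}{\left(\sqrt{6} \right)}}{4} - \frac{3 \sqrt{6} \operatorname{atan}{\left(\frac{\sqrt{6}}{3} \right)}}{4} - \frac{15 \log{\left(\frac{5}{2} \right)}}{16} - \frac{\log{\left(5 \right)}}{8} + \frac{15 \log{\left(\frac{21}{2} \right)}}{16} + \frac{153 \log{\left(21 \right)}}{8}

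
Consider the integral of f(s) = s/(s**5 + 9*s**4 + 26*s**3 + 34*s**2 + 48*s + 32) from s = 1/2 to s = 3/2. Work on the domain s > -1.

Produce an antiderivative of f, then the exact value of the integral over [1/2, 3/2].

Antiderivative: F(s) = (-36*s*log(s + 1) + 38*s*log(s + 4) - s*log(s**2 + 2) + 22*sqrt(2)*s*atan(sqrt(2)*s/2) - 144*log(s + 1) + 152*log(s + 4) - 4*log(s**2 + 2) + 88*sqrt(2)*atan(sqrt(2)*s/2) - 72)/(972*(s + 4)); value = -19*log(9/2)/486 - log(5/2)/27 - 11*sqrt(2)*atan(sqrt(2)/4)/486 - log(17/4)/972 + log(9/4)/972 + 8/2673 + log(3/2)/27 + 11*sqrt(2)*atan(3*sqrt(2)/4)/486 + 19*log(11/2)/486

Factor the denominator ((s + 1)*(s + 4)**2*(s**2 + 2)) and decompose: f = -(s - 22)/(486*(s**2 + 2)) + 19/(486*(s + 4)) + 2/(27*(s + 4)**2) - 1/(27*(s + 1)); each piece integrates to a log, atan, or power term.
F(s) = (-36*s*log(s + 1) + 38*s*log(s + 4) - s*log(s**2 + 2) + 22*sqrt(2)*s*atan(sqrt(2)*s/2) - 144*log(s + 1) + 152*log(s + 4) - 4*log(s**2 + 2) + 88*sqrt(2)*atan(sqrt(2)*s/2) - 72)/(972*(s + 4)) is an antiderivative of f.
Check: d/ds[(-36*s*log(s + 1) + 38*s*log(s + 4) - s*log(s**2 + 2) + 22*sqrt(2)*s*atan(sqrt(2)*s/2) - 144*log(s + 1) + 152*log(s + 4) - 4*log(s**2 + 2) + 88*sqrt(2)*atan(sqrt(2)*s/2) - 72)/(972*(s + 4))] = s/(s**5 + 9*s**4 + 26*s**3 + 34*s**2 + 48*s + 32) = f(s).
F(3/2) = -log(5/2)/27 - 4/297 - log(17/4)/972 + 11*sqrt(2)*atan(3*sqrt(2)/4)/486 + 19*log(11/2)/486; F(1/2) = -4/243 - log(3/2)/27 - log(9/4)/972 + 11*sqrt(2)*atan(sqrt(2)/4)/486 + 19*log(9/2)/486.
Integral = F(3/2) - F(1/2) = -19*log(9/2)/486 - log(5/2)/27 - 11*sqrt(2)*atan(sqrt(2)/4)/486 - log(17/4)/972 + log(9/4)/972 + 8/2673 + log(3/2)/27 + 11*sqrt(2)*atan(3*sqrt(2)/4)/486 + 19*log(11/2)/486.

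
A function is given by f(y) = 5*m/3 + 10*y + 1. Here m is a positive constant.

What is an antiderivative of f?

Since d/dy undoes antidifferentiation here, F'(y) = f(y) is required of F(y).
Check: d/dy[(20*m*y + 60*y**2 + 12*y + 3)/12] = 5*m/3 + 10*y + 1 = f(y).

An antiderivative is F(y) = (20*m*y + 60*y**2 + 12*y + 3)/12.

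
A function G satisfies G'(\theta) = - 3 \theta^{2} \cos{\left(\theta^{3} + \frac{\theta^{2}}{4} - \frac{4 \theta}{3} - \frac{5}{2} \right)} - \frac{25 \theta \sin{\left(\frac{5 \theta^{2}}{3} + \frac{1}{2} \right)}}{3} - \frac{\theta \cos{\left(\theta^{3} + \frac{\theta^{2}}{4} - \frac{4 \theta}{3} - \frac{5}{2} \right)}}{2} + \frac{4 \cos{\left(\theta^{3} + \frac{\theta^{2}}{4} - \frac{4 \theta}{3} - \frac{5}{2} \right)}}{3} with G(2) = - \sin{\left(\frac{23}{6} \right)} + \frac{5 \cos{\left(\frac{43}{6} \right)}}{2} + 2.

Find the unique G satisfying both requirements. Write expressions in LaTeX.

G(\theta) = \frac{- 2 \sin{\left(\theta^{3} + \frac{\theta^{2}}{4} - \frac{4 \theta}{3} - \frac{5}{2} \right)} + 5 \cos{\left(\frac{5 \theta^{2}}{3} + \frac{1}{2} \right)} + 4}{2}

The integrand splits into summands that can be handled one at a time.
A general antiderivative is - \sin{\left(\theta^{3} + \frac{\theta^{2}}{4} - \frac{4 \theta}{3} - \frac{5}{2} \right)} + \frac{5 \cos{\left(\frac{5 \theta^{2}}{3} + \frac{1}{2} \right)}}{2} + C.
The condition gives C = - \sin{\left(\frac{23}{6} \right)} + \frac{5 \cos{\left(\frac{43}{6} \right)}}{2} + 2 - (- \sin{\left(\frac{23}{6} \right)} + \frac{5 \cos{\left(\frac{43}{6} \right)}}{2}) = 2.
So G(\theta) = \frac{- 2 \sin{\left(\theta^{3} + \frac{\theta^{2}}{4} - \frac{4 \theta}{3} - \frac{5}{2} \right)} + 5 \cos{\left(\frac{5 \theta^{2}}{3} + \frac{1}{2} \right)} + 4}{2}.
Check: d/d\theta[\frac{- 2 \sin{\left(\theta^{3} + \frac{\theta^{2}}{4} - \frac{4 \theta}{3} - \frac{5}{2} \right)} + 5 \cos{\left(\frac{5 \theta^{2}}{3} + \frac{1}{2} \right)} + 4}{2}] = - 3 \theta^{2} \cos{\left(\theta^{3} + \frac{\theta^{2}}{4} - \frac{4 \theta}{3} - \frac{5}{2} \right)} - \frac{25 \theta \sin{\left(\frac{5 \theta^{2}}{3} + \frac{1}{2} \right)}}{3} - \frac{\theta \cos{\left(\theta^{3} + \frac{\theta^{2}}{4} - \frac{4 \theta}{3} - \frac{5}{2} \right)}}{2} + \frac{4 \cos{\left(\theta^{3} + \frac{\theta^{2}}{4} - \frac{4 \theta}{3} - \frac{5}{2} \right)}}{3} = G'(\theta).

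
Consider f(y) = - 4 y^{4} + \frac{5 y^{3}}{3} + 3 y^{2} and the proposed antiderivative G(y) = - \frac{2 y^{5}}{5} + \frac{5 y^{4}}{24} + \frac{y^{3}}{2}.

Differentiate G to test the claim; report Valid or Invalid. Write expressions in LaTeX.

d/dy[G] = - 2 y^{4} + \frac{5 y^{3}}{6} + \frac{3 y^{2}}{2}
d/dy[G] - f(y) = 2 y^{4} - \frac{5 y^{3}}{6} - \frac{3 y^{2}}{2} != 0.

Invalid: d/dy[G] - f = 2 y^{4} - \frac{5 y^{3}}{6} - \frac{3 y^{2}}{2}, which is not 0.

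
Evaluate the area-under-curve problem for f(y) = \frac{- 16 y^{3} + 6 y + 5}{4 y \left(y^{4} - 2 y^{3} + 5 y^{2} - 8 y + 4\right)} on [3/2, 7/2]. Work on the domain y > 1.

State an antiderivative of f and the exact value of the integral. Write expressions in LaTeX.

Factor the denominator (4 y \left(y - 1\right)^{2} \left(y^{2} + 4\right)) and decompose: f = \frac{23 y - 32}{16 \left(y^{2} + 4\right)} - \frac{7}{4 \left(y - 1\right)} - \frac{1}{4 \left(y - 1\right)^{2}} + \frac{5}{16 y}; each piece integrates to a log, atan, or power term.
F(y) = \frac{10 y \log{\left(y \right)} - 56 y \log{\left(y - 1 \right)} + 23 y \log{\left(y^{2} + 4 \right)} - 32 y \operatorname{atan}{\left(\frac{y}{2} \right)} - 10 \log{\left(y \right)} + 56 \log{\left(y - 1 \right)} - 23 \log{\left(y^{2} + 4 \right)} + 32 \operatorname{atan}{\left(\frac{y}{2} \right)} + 8}{32 y - 32} is an antiderivative of f.
Check: d/dy[\frac{10 y \log{\left(y \right)} - 56 y \log{\left(y - 1 \right)} + 23 y \log{\left(y^{2} + 4 \right)} - 32 y \operatorname{atan}{\left(\frac{y}{2} \right)} - 10 \log{\left(y \right)} + 56 \log{\left(y - 1 \right)} - 23 \log{\left(y^{2} + 4 \right)} + 32 \operatorname{atan}{\left(\frac{y}{2} \right)} + 8}{32 y - 32}] = \frac{- 16 y^{3} + 6 y + 5}{4 y^{5} - 8 y^{4} + 20 y^{3} - 32 y^{2} + 16 y}, which equals f(y).
F(7/2) = - \frac{7 \log{\left(\frac{5}{2} \right)}}{4} - \operatorname{atan}{\left(\frac{7}{4} \right)} + \frac{1}{10} + \frac{5 \log{\left(\frac{7}{2} \right)}}{16} + \frac{23 \log{\left(\frac{65}{4} \right)}}{32}; F(3/2) = - \operatorname{atan}{\left(\frac{3}{4} \right)} + \frac{5 \log{\left(\frac{3}{2} \right)}}{16} + \frac{1}{2} + \frac{7 \log{\left(2 \right)}}{4} + \frac{23 \log{\left(\frac{25}{4} \right)}}{32}.
Integral = F(7/2) - F(3/2) = - \frac{7 \log{\left(\frac{5}{2} \right)}}{4} - \frac{23 \log{\left(\frac{25}{4} \right)}}{32} - \frac{7 \log{\left(2 \right)}}{4} - \operatorname{atan}{\left(\frac{7}{4} \right)} - \frac{2}{5} - \frac{5 \log{\left(\frac{3}{2} \right)}}{16} + \frac{5 \log{\left(\frac{7}{2} \right)}}{16} + \operatorname{atan}{\left(\frac{3}{4} \right)} + \frac{23 \log{\left(\frac{65}{4} \right)}}{32}.

Antiderivative: F(y) = \frac{10 y \log{\left(y \right)} - 56 y \log{\left(y - 1 \right)} + 23 y \log{\left(y^{2} + 4 \right)} - 32 y \operatorname{atan}{\left(\frac{y}{2} \right)} - 10 \log{\left(y \right)} + 56 \log{\left(y - 1 \right)} - 23 \log{\left(y^{2} + 4 \right)} + 32 \operatorname{atan}{\left(\frac{y}{2} \right)} + 8}{32 y - 32}; value = - \frac{7 \log{\left(\frac{5}{2} \right)}}{4} - \frac{23 \log{\left(\frac{25}{4} \right)}}{32} - \frac{7 \log{\left(2 \right)}}{4} - \operatorname{atan}{\left(\frac{7}{4} \right)} - \frac{2}{5} - \frac{5 \log{\left(\frac{3}{2} \right)}}{16} + \frac{5 \log{\left(\frac{7}{2} \right)}}{16} + \operatorname{atan}{\left(\frac{3}{4} \right)} + \frac{23 \log{\left(\frac{65}{4} \right)}}{32}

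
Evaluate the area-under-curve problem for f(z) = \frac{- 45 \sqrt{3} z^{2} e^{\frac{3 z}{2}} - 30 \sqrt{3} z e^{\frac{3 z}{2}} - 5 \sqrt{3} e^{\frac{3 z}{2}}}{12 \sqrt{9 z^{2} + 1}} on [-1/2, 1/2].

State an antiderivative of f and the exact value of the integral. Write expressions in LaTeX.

Antiderivative: F(z) = - \frac{5 \sqrt{3} \sqrt{9 z^{2} + 1} e^{\frac{3 z}{2}}}{18}; value = - \frac{5 \sqrt{39} e^{\frac{3}{4}}}{36} + \frac{5 \sqrt{39}}{36 e^{\frac{3}{4}}}

Recognize the product-rule pattern: f = u'v + uv' with u = - \frac{5 \sqrt{3 z^{2} + \frac{1}{3}}}{6}, v = e^{\frac{3 z}{2}}, so integration by parts undoes it.
F(z) = - \frac{5 \sqrt{3} \sqrt{9 z^{2} + 1} e^{\frac{3 z}{2}}}{18} is an antiderivative of f.
Check: d/dz[- \frac{5 \sqrt{3} \sqrt{9 z^{2} + 1} e^{\frac{3 z}{2}}}{18}] = \frac{- 45 \sqrt{3} z^{2} e^{\frac{3 z}{2}} - 30 \sqrt{3} z e^{\frac{3 z}{2}} - 5 \sqrt{3} e^{\frac{3 z}{2}}}{12 \sqrt{9 z^{2} + 1}} = f(z).
F(1/2) = - \frac{5 \sqrt{39} e^{\frac{3}{4}}}{36}; F(-1/2) = - \frac{5 \sqrt{39}}{36 e^{\frac{3}{4}}}.
Integral = F(1/2) - F(-1/2) = - \frac{5 \sqrt{39} e^{\frac{3}{4}}}{36} + \frac{5 \sqrt{39}}{36 e^{\frac{3}{4}}}.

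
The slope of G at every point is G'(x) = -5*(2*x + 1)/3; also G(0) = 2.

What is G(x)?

Since d/dx undoes antidifferentiation here, G(x) must give back the stated G'(x).
A general antiderivative is -5*x**2/3 - 5*x/3 + C.
The condition gives C = 2 - (0) = 2.
So G(x) = -(5*x**2 + 5*x - 6)/3.
Check: d/dx[-(5*x**2 + 5*x - 6)/3] = -10*x/3 - 5/3, which equals G'(x).

G(x) = -(5*x**2 + 5*x - 6)/3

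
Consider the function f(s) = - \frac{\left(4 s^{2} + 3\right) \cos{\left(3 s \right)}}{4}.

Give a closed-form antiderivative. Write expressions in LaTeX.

Any candidate F(s) must reproduce f(s) exactly when differentiated.
Check: d/ds[- \frac{s^{2} \sin{\left(3 s \right)}}{3} - \frac{2 s \cos{\left(3 s \right)}}{9} - \frac{19 \sin{\left(3 s \right)}}{108}] = - s^{2} \cos{\left(3 s \right)} - \frac{3 \cos{\left(3 s \right)}}{4}, which equals f(s).

An antiderivative is F(s) = - \frac{s^{2} \sin{\left(3 s \right)}}{3} - \frac{2 s \cos{\left(3 s \right)}}{9} - \frac{19 \sin{\left(3 s \right)}}{108}.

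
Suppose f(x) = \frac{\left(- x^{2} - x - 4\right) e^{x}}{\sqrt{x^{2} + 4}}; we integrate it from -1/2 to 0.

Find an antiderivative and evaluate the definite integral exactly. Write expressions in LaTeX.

Antiderivative: F(x) = - \sqrt{x^{2} + 4} e^{x}; value = -2 + \frac{\sqrt{17}}{2 e^{\frac{1}{2}}}

Recognize the product-rule pattern: f = u'v + uv' with u = - \sqrt{x^{2} + 4}, v = e^{x}, so integration by parts undoes it.
F(x) = - \sqrt{x^{2} + 4} e^{x} is an antiderivative of f.
Check: d/dx[- \sqrt{x^{2} + 4} e^{x}] = \frac{- x^{2} e^{x} - x e^{x} - 4 e^{x}}{\sqrt{x^{2} + 4}}, which equals f(x).
F(0) = -2; F(-1/2) = - \frac{\sqrt{17}}{2 e^{\frac{1}{2}}}.
Integral = F(0) - F(-1/2) = -2 + \frac{\sqrt{17}}{2 e^{\frac{1}{2}}}.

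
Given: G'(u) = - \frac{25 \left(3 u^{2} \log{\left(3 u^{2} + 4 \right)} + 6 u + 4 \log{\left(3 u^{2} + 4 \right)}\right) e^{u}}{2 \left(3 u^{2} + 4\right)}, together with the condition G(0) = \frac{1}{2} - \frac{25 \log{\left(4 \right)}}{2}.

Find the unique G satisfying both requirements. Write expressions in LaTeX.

G(u) = - \frac{25 e^{u} \log{\left(3 u^{2} + 4 \right)}}{2} + \frac{1}{2}

G'(u) has the shape v'r + vr' for v = - \frac{25 e^{u}}{2} and r = \log{\left(3 u^{2} + 4 \right)} — it is the derivative of the product v*r.
A general antiderivative is - \frac{25 e^{u} \log{\left(3 u^{2} + 4 \right)}}{2} + C.
The condition gives C = \frac{1}{2} - \frac{25 \log{\left(4 \right)}}{2} - (- \frac{25 \log{\left(4 \right)}}{2}) = \frac{1}{2}.
So G(u) = - \frac{25 e^{u} \log{\left(3 u^{2} + 4 \right)}}{2} + \frac{1}{2}.
Check: d/du[- \frac{25 e^{u} \log{\left(3 u^{2} + 4 \right)}}{2} + \frac{1}{2}] = \frac{- 75 u^{2} e^{u} \log{\left(3 u^{2} + 4 \right)} - 150 u e^{u} - 100 e^{u} \log{\left(3 u^{2} + 4 \right)}}{6 u^{2} + 8}, which equals G'(u).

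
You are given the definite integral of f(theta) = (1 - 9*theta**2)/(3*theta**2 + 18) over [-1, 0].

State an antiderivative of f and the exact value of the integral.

Antiderivative: F(theta) = (-54*theta + 55*sqrt(6)*atan(sqrt(6)*theta/6))/18; value = -3 + 55*sqrt(6)*atan(sqrt(6)/6)/18

Recover f(theta) by differentiating a candidate F(theta); any mismatch rules it out.
F(theta) = (-54*theta + 55*sqrt(6)*atan(sqrt(6)*theta/6))/18 is an antiderivative of f.
Check: d/dtheta[(-54*theta + 55*sqrt(6)*atan(sqrt(6)*theta/6))/18] = (1 - 9*theta**2)/(3*theta**2 + 18) = f(theta).
F(0) = 0; F(-1) = -55*sqrt(6)*atan(sqrt(6)/6)/18 + 3.
Integral = F(0) - F(-1) = -3 + 55*sqrt(6)*atan(sqrt(6)/6)/18.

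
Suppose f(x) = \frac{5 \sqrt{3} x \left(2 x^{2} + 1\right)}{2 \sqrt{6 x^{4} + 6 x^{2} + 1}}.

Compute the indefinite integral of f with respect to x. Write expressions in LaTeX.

F(x) = \frac{5 \sqrt{3} \sqrt{6 x^{4} + 6 x^{2} + 1}}{12} + C

f matches the chain-rule pattern g'(h)*h' with inner function h(x) = 2 x^{4} + 2 x^{2} + \frac{1}{3}; substituting u = h(x) collapses the integral.
Check: d/dx[\frac{5 \sqrt{3} \sqrt{6 x^{4} + 6 x^{2} + 1}}{12}] = \frac{10 \sqrt{3} x^{3} + 5 \sqrt{3} x}{2 \sqrt{6 x^{4} + 6 x^{2} + 1}}, which equals f(x).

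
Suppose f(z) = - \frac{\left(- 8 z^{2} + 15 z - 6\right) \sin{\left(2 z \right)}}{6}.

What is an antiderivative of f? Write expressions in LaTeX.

Any candidate F(z) must reproduce f(z) exactly when differentiated.
Check: d/dz[- \frac{2 z^{2} \cos{\left(2 z \right)}}{3} + \frac{2 z \sin{\left(2 z \right)}}{3} + \frac{5 z \cos{\left(2 z \right)}}{4} - \frac{5 \sin{\left(2 z \right)}}{8} - \frac{\cos{\left(2 z \right)}}{6}] = \frac{4 z^{2} \sin{\left(2 z \right)}}{3} - \frac{5 z \sin{\left(2 z \right)}}{2} + \sin{\left(2 z \right)}, which equals f(z).

An antiderivative is F(z) = - \frac{2 z^{2} \cos{\left(2 z \right)}}{3} + \frac{2 z \sin{\left(2 z \right)}}{3} + \frac{5 z \cos{\left(2 z \right)}}{4} - \frac{5 \sin{\left(2 z \right)}}{8} - \frac{\cos{\left(2 z \right)}}{6}.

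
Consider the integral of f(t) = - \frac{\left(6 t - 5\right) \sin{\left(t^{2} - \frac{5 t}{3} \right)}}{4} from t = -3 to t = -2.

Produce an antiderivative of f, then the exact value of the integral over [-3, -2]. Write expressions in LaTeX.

The substitution u = t^{2} - \frac{5 t}{3} works: f is exactly (dF/du)*(du/dt) for that inner function.
F(t) = \frac{3 \cos{\left(t^{2} - \frac{5 t}{3} \right)}}{4} is an antiderivative of f.
Check: d/dt[\frac{3 \cos{\left(t^{2} - \frac{5 t}{3} \right)}}{4}] = - \frac{3 t \sin{\left(t^{2} - \frac{5 t}{3} \right)}}{2} + \frac{5 \sin{\left(t^{2} - \frac{5 t}{3} \right)}}{4}, which equals f(t).
F(-2) = \frac{3 \cos{\left(\frac{22}{3} \right)}}{4}; F(-3) = \frac{3 \cos{\left(14 \right)}}{4}.
Integral = F(-2) - F(-3) = - \frac{3 \cos{\left(14 \right)}}{4} + \frac{3 \cos{\left(\frac{22}{3} \right)}}{4}.

Antiderivative: F(t) = \frac{3 \cos{\left(t^{2} - \frac{5 t}{3} \right)}}{4}; value = - \frac{3 \cos{\left(14 \right)}}{4} + \frac{3 \cos{\left(\frac{22}{3} \right)}}{4}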